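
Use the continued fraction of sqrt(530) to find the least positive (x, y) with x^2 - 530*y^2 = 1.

(x, y) = (1059, 46)

First expand sqrt(530) as a continued fraction. With x_i = (sqrt(530) + m_i)/d_i and (m_0, d_0) = (0, 1): a_0 = floor(sqrt(530)) = 23, since 23^2 = 529 <= 530 < 576 = 24^2.
Iterate m_{i+1} = d_i*a_i - m_i, d_{i+1} = (530 - m_{i+1}^2)/d_i, a_{i+1} = floor((a_0 + m_{i+1})/d_{i+1}):
  m_1 = 1*23 - 0 = 23, d_1 = (530 - 23^2)/1 = 1/1 = 1, a_1 = floor((23 + 23)/1) = 46.
  m_2 = 1*46 - 23 = 23, d_2 = (530 - 23^2)/1 = 1/1 = 1: (m_2, d_2) = (m_1, d_1) = (23, 1), so from here the quotient a_1 repeats; the period length is 1.
So sqrt(530) = [23; (46)] with period length k = 1.
k is odd, so (p_{k-1}, q_{k-1}) only solves x^2 - 530y^2 = -1 and the fundamental solution of x^2 - 530y^2 = 1 is (p_{2k-1}, q_{2k-1}) = (p_1, q_1); compute convergents through index 1, running through the period twice.
Convergents (p_i = a_i*p_{i-1} + p_{i-2}, q_i = a_i*q_{i-1} + q_{i-2} with p_{-2}=0, p_{-1}=1, q_{-2}=1, q_{-1}=0):
  i=0: a_0=23, p_0 = 23*1 + 0 = 23, q_0 = 23*0 + 1 = 1.
  i=1: a_1=46, p_1 = 46*23 + 1 = 1059, q_1 = 46*1 + 0 = 46.
Indeed p_0^2 - 530*q_0^2 = 529 - 530 = -1, not +1.
Check: 1059^2 - 530*46^2 = 1121481 - 1121480 = 1, so (x, y) = (1059, 46) solves the equation, and by the theorem it is the least positive solution.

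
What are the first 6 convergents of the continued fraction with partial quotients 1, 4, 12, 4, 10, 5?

Using the convergent recurrence p_i = a_i*p_{i-1} + p_{i-2}, q_i = a_i*q_{i-1} + q_{i-2} with p_{-2}=0, p_{-1}=1, q_{-2}=1, q_{-1}=0:
  i=0: a_0=1, p_0 = 1*1 + 0 = 1, q_0 = 1*0 + 1 = 1.
  i=1: a_1=4, p_1 = 4*1 + 1 = 5, q_1 = 4*1 + 0 = 4.
  i=2: a_2=12, p_2 = 12*5 + 1 = 61, q_2 = 12*4 + 1 = 49.
  i=3: a_3=4, p_3 = 4*61 + 5 = 249, q_3 = 4*49 + 4 = 200.
  i=4: a_4=10, p_4 = 10*249 + 61 = 2551, q_4 = 10*200 + 49 = 2049.
  i=5: a_5=5, p_5 = 5*2551 + 249 = 13004, q_5 = 5*2049 + 200 = 10445.

1/1, 5/4, 61/49, 249/200, 2551/2049, 13004/10445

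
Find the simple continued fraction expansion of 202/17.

Run the Euclidean algorithm on 202 and 17; the successive quotients are the partial quotients a_0, a_1, ... (each step inverts the fractional part left over by the previous one):
  202 = 11*17 + 15, so a_0 = 11.
  17 = 1*15 + 2, so a_1 = 1.
  15 = 7*2 + 1, so a_2 = 7.
  2 = 2*1 + 0, so a_3 = 2.
The remainder reaches 0 after 4 divisions, so the expansion has 4 partial quotients, read off in order.

[11; 1, 7, 2]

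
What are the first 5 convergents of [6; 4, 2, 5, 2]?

Using the convergent recurrence p_i = a_i*p_{i-1} + p_{i-2}, q_i = a_i*q_{i-1} + q_{i-2} with p_{-2}=0, p_{-1}=1, q_{-2}=1, q_{-1}=0:
  i=0: a_0=6, p_0 = 6*1 + 0 = 6, q_0 = 6*0 + 1 = 1.
  i=1: a_1=4, p_1 = 4*6 + 1 = 25, q_1 = 4*1 + 0 = 4.
  i=2: a_2=2, p_2 = 2*25 + 6 = 56, q_2 = 2*4 + 1 = 9.
  i=3: a_3=5, p_3 = 5*56 + 25 = 305, q_3 = 5*9 + 4 = 49.
  i=4: a_4=2, p_4 = 2*305 + 56 = 666, q_4 = 2*49 + 9 = 107.

6/1, 25/4, 56/9, 305/49, 666/107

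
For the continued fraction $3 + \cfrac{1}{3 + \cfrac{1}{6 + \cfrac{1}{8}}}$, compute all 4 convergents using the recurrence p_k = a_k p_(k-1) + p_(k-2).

3/1, 10/3, 63/19, 514/155

Using the convergent recurrence p_i = a_i*p_{i-1} + p_{i-2}, q_i = a_i*q_{i-1} + q_{i-2} with p_{-2}=0, p_{-1}=1, q_{-2}=1, q_{-1}=0:
  i=0: a_0=3, p_0 = 3*1 + 0 = 3, q_0 = 3*0 + 1 = 1.
  i=1: a_1=3, p_1 = 3*3 + 1 = 10, q_1 = 3*1 + 0 = 3.
  i=2: a_2=6, p_2 = 6*10 + 3 = 63, q_2 = 6*3 + 1 = 19.
  i=3: a_3=8, p_3 = 8*63 + 10 = 514, q_3 = 8*19 + 3 = 155.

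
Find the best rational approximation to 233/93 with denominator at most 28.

5/2

Expand x = 233/93 as a continued fraction with the Euclidean algorithm:
  233 = 2*93 + 47, so a_0 = 2.
  93 = 1*47 + 46, so a_1 = 1.
  47 = 1*46 + 1, so a_2 = 1.
  46 = 46*1 + 0, so a_3 = 46.
so x = [2; 1, 1, 46].
Convergents (p_i = a_i*p_{i-1} + p_{i-2}, q_i = a_i*q_{i-1} + q_{i-2} with p_{-2}=0, p_{-1}=1, q_{-2}=1, q_{-1}=0), until the denominator exceeds 28:
  i=0: a_0=2, p_0 = 2*1 + 0 = 2, q_0 = 2*0 + 1 = 1.
  i=1: a_1=1, p_1 = 1*2 + 1 = 3, q_1 = 1*1 + 0 = 1.
  i=2: a_2=1, p_2 = 1*3 + 2 = 5, q_2 = 1*1 + 1 = 2.
  i=3: a_3=46, p_3 = 46*5 + 3 = 233, q_3 = 46*2 + 1 = 93.
q_3 = 93 > 28, so the last convergent with denominator <= 28 is p_2/q_2 = 5/2.
The closest fraction with denominator <= 28 is either p_2/q_2 or the intermediate fraction (k*p_2 + p_1)/(k*q_2 + q_1) with the largest k >= 1 whose denominator stays <= 28; these approach x as k grows, and every other convergent or intermediate fraction in range is farther away.
Largest k: floor((28 - q_1)/q_2) = floor((28 - 1)/2) = 13.
That gives (13*5 + 3)/(13*2 + 1) = 68/27.
Compare the errors: |x - 5/2| = |233*2 - 5*93|/(93*2) = 1/186, and |x - 68/27| = |233*27 - 68*93|/(93*27) = 33/2511.
Cross-multiplying, 1*2511 = 2511 < 6138 = 33*186, so 1/186 is smaller: the convergent 5/2 is closer to x than 68/27.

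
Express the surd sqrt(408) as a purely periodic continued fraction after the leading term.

Write x_i = (sqrt(408) + m_i)/d_i with (m_0, d_0) = (0, 1). a_0 = floor(sqrt(408)) = 20, since 20^2 = 400 <= 408 < 441 = 21^2.
Iterate m_{i+1} = d_i*a_i - m_i, d_{i+1} = (408 - m_{i+1}^2)/d_i, a_{i+1} = floor((a_0 + m_{i+1})/d_{i+1}):
  m_1 = 1*20 - 0 = 20, d_1 = (408 - 20^2)/1 = 8/1 = 8, a_1 = floor((20 + 20)/8) = 5.
  m_2 = 8*5 - 20 = 20, d_2 = (408 - 20^2)/8 = 8/8 = 1, a_2 = floor((20 + 20)/1) = 40.
  m_3 = 1*40 - 20 = 20, d_3 = (408 - 20^2)/1 = 8/1 = 8: (m_3, d_3) = (m_1, d_1) = (20, 8), so from here the quotients repeat a_1, a_2; the period length is 2.
Hence the expansion of sqrt(408) is a_0 = 20 followed by the repeating block 5, 40 (period 2).

[20; (5, 40)]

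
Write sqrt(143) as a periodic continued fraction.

Write x_i = (sqrt(143) + m_i)/d_i with (m_0, d_0) = (0, 1). a_0 = floor(sqrt(143)) = 11, since 11^2 = 121 <= 143 < 144 = 12^2.
Iterate m_{i+1} = d_i*a_i - m_i, d_{i+1} = (143 - m_{i+1}^2)/d_i, a_{i+1} = floor((a_0 + m_{i+1})/d_{i+1}):
  m_1 = 1*11 - 0 = 11, d_1 = (143 - 11^2)/1 = 22/1 = 22, a_1 = floor((11 + 11)/22) = 1.
  m_2 = 22*1 - 11 = 11, d_2 = (143 - 11^2)/22 = 22/22 = 1, a_2 = floor((11 + 11)/1) = 22.
  m_3 = 1*22 - 11 = 11, d_3 = (143 - 11^2)/1 = 22/1 = 22: (m_3, d_3) = (m_1, d_1) = (11, 22), so from here the quotients repeat a_1, a_2; the period length is 2.
Hence the expansion of sqrt(143) is a_0 = 11 followed by the repeating block 1, 22 (period 2).

[11; (1, 22)]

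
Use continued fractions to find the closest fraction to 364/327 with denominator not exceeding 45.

Expand x = 364/327 as a continued fraction with the Euclidean algorithm:
  364 = 1*327 + 37, so a_0 = 1.
  327 = 8*37 + 31, so a_1 = 8.
  37 = 1*31 + 6, so a_2 = 1.
  31 = 5*6 + 1, so a_3 = 5.
  6 = 6*1 + 0, so a_4 = 6.
so x = [1; 8, 1, 5, 6].
Convergents (p_i = a_i*p_{i-1} + p_{i-2}, q_i = a_i*q_{i-1} + q_{i-2} with p_{-2}=0, p_{-1}=1, q_{-2}=1, q_{-1}=0), until the denominator exceeds 45:
  i=0: a_0=1, p_0 = 1*1 + 0 = 1, q_0 = 1*0 + 1 = 1.
  i=1: a_1=8, p_1 = 8*1 + 1 = 9, q_1 = 8*1 + 0 = 8.
  i=2: a_2=1, p_2 = 1*9 + 1 = 10, q_2 = 1*8 + 1 = 9.
  i=3: a_3=5, p_3 = 5*10 + 9 = 59, q_3 = 5*9 + 8 = 53.
q_3 = 53 > 45, so the last convergent with denominator <= 45 is p_2/q_2 = 10/9.
The closest fraction with denominator <= 45 is either p_2/q_2 or the intermediate fraction (k*p_2 + p_1)/(k*q_2 + q_1) with the largest k >= 1 whose denominator stays <= 45; these approach x as k grows, and every other convergent or intermediate fraction in range is farther away.
Largest k: floor((45 - q_1)/q_2) = floor((45 - 8)/9) = 4.
That gives (4*10 + 9)/(4*9 + 8) = 49/44.
Compare the errors: |x - 10/9| = |364*9 - 10*327|/(327*9) = 6/2943, and |x - 49/44| = |364*44 - 49*327|/(327*44) = 7/14388.
Cross-multiplying, 7*2943 = 20601 < 86328 = 6*14388, so 7/14388 is smaller: the intermediate fraction 49/44 is closer to x than 10/9.

49/44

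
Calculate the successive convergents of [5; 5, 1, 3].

Using the convergent recurrence p_i = a_i*p_{i-1} + p_{i-2}, q_i = a_i*q_{i-1} + q_{i-2} with p_{-2}=0, p_{-1}=1, q_{-2}=1, q_{-1}=0:
  i=0: a_0=5, p_0 = 5*1 + 0 = 5, q_0 = 5*0 + 1 = 1.
  i=1: a_1=5, p_1 = 5*5 + 1 = 26, q_1 = 5*1 + 0 = 5.
  i=2: a_2=1, p_2 = 1*26 + 5 = 31, q_2 = 1*5 + 1 = 6.
  i=3: a_3=3, p_3 = 3*31 + 26 = 119, q_3 = 3*6 + 5 = 23.

5/1, 26/5, 31/6, 119/23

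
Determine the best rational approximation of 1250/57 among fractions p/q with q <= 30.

636/29

Expand x = 1250/57 as a continued fraction with the Euclidean algorithm:
  1250 = 21*57 + 53, so a_0 = 21.
  57 = 1*53 + 4, so a_1 = 1.
  53 = 13*4 + 1, so a_2 = 13.
  4 = 4*1 + 0, so a_3 = 4.
so x = [21; 1, 13, 4].
Convergents (p_i = a_i*p_{i-1} + p_{i-2}, q_i = a_i*q_{i-1} + q_{i-2} with p_{-2}=0, p_{-1}=1, q_{-2}=1, q_{-1}=0), until the denominator exceeds 30:
  i=0: a_0=21, p_0 = 21*1 + 0 = 21, q_0 = 21*0 + 1 = 1.
  i=1: a_1=1, p_1 = 1*21 + 1 = 22, q_1 = 1*1 + 0 = 1.
  i=2: a_2=13, p_2 = 13*22 + 21 = 307, q_2 = 13*1 + 1 = 14.
  i=3: a_3=4, p_3 = 4*307 + 22 = 1250, q_3 = 4*14 + 1 = 57.
q_3 = 57 > 30, so the last convergent with denominator <= 30 is p_2/q_2 = 307/14.
The closest fraction with denominator <= 30 is either p_2/q_2 or the intermediate fraction (k*p_2 + p_1)/(k*q_2 + q_1) with the largest k >= 1 whose denominator stays <= 30; these approach x as k grows, and every other convergent or intermediate fraction in range is farther away.
Largest k: floor((30 - q_1)/q_2) = floor((30 - 1)/14) = 2.
That gives (2*307 + 22)/(2*14 + 1) = 636/29.
Compare the errors: |x - 307/14| = |1250*14 - 307*57|/(57*14) = 1/798, and |x - 636/29| = |1250*29 - 636*57|/(57*29) = 2/1653.
Cross-multiplying, 2*798 = 1596 < 1653 = 1*1653, so 2/1653 is smaller: the intermediate fraction 636/29 is closer to x than 307/14.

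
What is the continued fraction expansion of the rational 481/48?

Run the Euclidean algorithm on 481 and 48; the successive quotients are the partial quotients a_0, a_1, ... (each step inverts the fractional part left over by the previous one):
  481 = 10*48 + 1, so a_0 = 10.
  48 = 48*1 + 0, so a_1 = 48.
The remainder reaches 0 after 2 divisions, so the expansion has 2 partial quotients, read off in order.

[10; 48]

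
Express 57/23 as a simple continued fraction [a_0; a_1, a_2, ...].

[2; 2, 11]

Run the Euclidean algorithm on 57 and 23; the successive quotients are the partial quotients a_0, a_1, ... (each step inverts the fractional part left over by the previous one):
  57 = 2*23 + 11, so a_0 = 2.
  23 = 2*11 + 1, so a_1 = 2.
  11 = 11*1 + 0, so a_2 = 11.
The remainder reaches 0 after 3 divisions, so the expansion has 3 partial quotients, read off in order.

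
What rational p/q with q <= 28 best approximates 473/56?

Expand x = 473/56 as a continued fraction with the Euclidean algorithm:
  473 = 8*56 + 25, so a_0 = 8.
  56 = 2*25 + 6, so a_1 = 2.
  25 = 4*6 + 1, so a_2 = 4.
  6 = 6*1 + 0, so a_3 = 6.
so x = [8; 2, 4, 6].
Convergents (p_i = a_i*p_{i-1} + p_{i-2}, q_i = a_i*q_{i-1} + q_{i-2} with p_{-2}=0, p_{-1}=1, q_{-2}=1, q_{-1}=0), until the denominator exceeds 28:
  i=0: a_0=8, p_0 = 8*1 + 0 = 8, q_0 = 8*0 + 1 = 1.
  i=1: a_1=2, p_1 = 2*8 + 1 = 17, q_1 = 2*1 + 0 = 2.
  i=2: a_2=4, p_2 = 4*17 + 8 = 76, q_2 = 4*2 + 1 = 9.
  i=3: a_3=6, p_3 = 6*76 + 17 = 473, q_3 = 6*9 + 2 = 56.
q_3 = 56 > 28, so the last convergent with denominator <= 28 is p_2/q_2 = 76/9.
The closest fraction with denominator <= 28 is either p_2/q_2 or the intermediate fraction (k*p_2 + p_1)/(k*q_2 + q_1) with the largest k >= 1 whose denominator stays <= 28; these approach x as k grows, and every other convergent or intermediate fraction in range is farther away.
Largest k: floor((28 - q_1)/q_2) = floor((28 - 2)/9) = 2.
That gives (2*76 + 17)/(2*9 + 2) = 169/20.
Compare the errors: |x - 76/9| = |473*9 - 76*56|/(56*9) = 1/504, and |x - 169/20| = |473*20 - 169*56|/(56*20) = 4/1120.
Cross-multiplying, 1*1120 = 1120 < 2016 = 4*504, so 1/504 is smaller: the convergent 76/9 is closer to x than 169/20.

76/9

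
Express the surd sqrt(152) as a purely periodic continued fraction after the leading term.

Write x_i = (sqrt(152) + m_i)/d_i with (m_0, d_0) = (0, 1). a_0 = floor(sqrt(152)) = 12, since 12^2 = 144 <= 152 < 169 = 13^2.
Iterate m_{i+1} = d_i*a_i - m_i, d_{i+1} = (152 - m_{i+1}^2)/d_i, a_{i+1} = floor((a_0 + m_{i+1})/d_{i+1}):
  m_1 = 1*12 - 0 = 12, d_1 = (152 - 12^2)/1 = 8/1 = 8, a_1 = floor((12 + 12)/8) = 3.
  m_2 = 8*3 - 12 = 12, d_2 = (152 - 12^2)/8 = 8/8 = 1, a_2 = floor((12 + 12)/1) = 24.
  m_3 = 1*24 - 12 = 12, d_3 = (152 - 12^2)/1 = 8/1 = 8: (m_3, d_3) = (m_1, d_1) = (12, 8), so from here the quotients repeat a_1, a_2; the period length is 2.
Hence the expansion of sqrt(152) is a_0 = 12 followed by the repeating block 3, 24 (period 2).

[12; (3, 24)]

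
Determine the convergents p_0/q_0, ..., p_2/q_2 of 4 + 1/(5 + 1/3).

4/1, 21/5, 67/16

Using the convergent recurrence p_i = a_i*p_{i-1} + p_{i-2}, q_i = a_i*q_{i-1} + q_{i-2} with p_{-2}=0, p_{-1}=1, q_{-2}=1, q_{-1}=0:
  i=0: a_0=4, p_0 = 4*1 + 0 = 4, q_0 = 4*0 + 1 = 1.
  i=1: a_1=5, p_1 = 5*4 + 1 = 21, q_1 = 5*1 + 0 = 5.
  i=2: a_2=3, p_2 = 3*21 + 4 = 67, q_2 = 3*5 + 1 = 16.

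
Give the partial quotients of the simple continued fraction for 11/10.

Run the Euclidean algorithm on 11 and 10; the successive quotients are the partial quotients a_0, a_1, ... (each step inverts the fractional part left over by the previous one):
  11 = 1*10 + 1, so a_0 = 1.
  10 = 10*1 + 0, so a_1 = 10.
The remainder reaches 0 after 2 divisions, so the expansion has 2 partial quotients, read off in order.

[1; 10]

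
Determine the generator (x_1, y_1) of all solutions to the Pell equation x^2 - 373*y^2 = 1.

(x, y) = (52387849, 2712540)

First expand sqrt(373) as a continued fraction. With x_i = (sqrt(373) + m_i)/d_i and (m_0, d_0) = (0, 1): a_0 = floor(sqrt(373)) = 19, since 19^2 = 361 <= 373 < 400 = 20^2.
Iterate m_{i+1} = d_i*a_i - m_i, d_{i+1} = (373 - m_{i+1}^2)/d_i, a_{i+1} = floor((a_0 + m_{i+1})/d_{i+1}):
  m_1 = 1*19 - 0 = 19, d_1 = (373 - 19^2)/1 = 12/1 = 12, a_1 = floor((19 + 19)/12) = 3.
  m_2 = 12*3 - 19 = 17, d_2 = (373 - 17^2)/12 = 84/12 = 7, a_2 = floor((19 + 17)/7) = 5.
  m_3 = 7*5 - 17 = 18, d_3 = (373 - 18^2)/7 = 49/7 = 7, a_3 = floor((19 + 18)/7) = 5.
  m_4 = 7*5 - 18 = 17, d_4 = (373 - 17^2)/7 = 84/7 = 12, a_4 = floor((19 + 17)/12) = 3.
  m_5 = 12*3 - 17 = 19, d_5 = (373 - 19^2)/12 = 12/12 = 1, a_5 = floor((19 + 19)/1) = 38.
  m_6 = 1*38 - 19 = 19, d_6 = (373 - 19^2)/1 = 12/1 = 12: (m_6, d_6) = (m_1, d_1) = (19, 12), so from here the quotients repeat a_1, ..., a_5; the period length is 5.
So sqrt(373) = [19; (3, 5, 5, 3, 38)] with period length k = 5.
k is odd, so (p_{k-1}, q_{k-1}) only solves x^2 - 373y^2 = -1 and the fundamental solution of x^2 - 373y^2 = 1 is (p_{2k-1}, q_{2k-1}) = (p_9, q_9); compute convergents through index 9, running through the period twice.
Convergents (p_i = a_i*p_{i-1} + p_{i-2}, q_i = a_i*q_{i-1} + q_{i-2} with p_{-2}=0, p_{-1}=1, q_{-2}=1, q_{-1}=0):
  i=0: a_0=19, p_0 = 19*1 + 0 = 19, q_0 = 19*0 + 1 = 1.
  i=1: a_1=3, p_1 = 3*19 + 1 = 58, q_1 = 3*1 + 0 = 3.
  i=2: a_2=5, p_2 = 5*58 + 19 = 309, q_2 = 5*3 + 1 = 16.
  i=3: a_3=5, p_3 = 5*309 + 58 = 1603, q_3 = 5*16 + 3 = 83.
  i=4: a_4=3, p_4 = 3*1603 + 309 = 5118, q_4 = 3*83 + 16 = 265.
  i=5: a_5=38, p_5 = 38*5118 + 1603 = 196087, q_5 = 38*265 + 83 = 10153.
  i=6: a_6=3, p_6 = 3*196087 + 5118 = 593379, q_6 = 3*10153 + 265 = 30724.
  i=7: a_7=5, p_7 = 5*593379 + 196087 = 3162982, q_7 = 5*30724 + 10153 = 163773.
  i=8: a_8=5, p_8 = 5*3162982 + 593379 = 16408289, q_8 = 5*163773 + 30724 = 849589.
  i=9: a_9=3, p_9 = 3*16408289 + 3162982 = 52387849, q_9 = 3*849589 + 163773 = 2712540.
Indeed p_4^2 - 373*q_4^2 = 26193924 - 26193925 = -1, not +1.
Check: 52387849^2 - 373*2712540^2 = 2744486722846801 - 2744486722846800 = 1, so (x, y) = (52387849, 2712540) solves the equation, and by the theorem it is the least positive solution.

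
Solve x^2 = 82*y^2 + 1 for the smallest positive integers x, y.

First expand sqrt(82) as a continued fraction. With x_i = (sqrt(82) + m_i)/d_i and (m_0, d_0) = (0, 1): a_0 = floor(sqrt(82)) = 9, since 9^2 = 81 <= 82 < 100 = 10^2.
Iterate m_{i+1} = d_i*a_i - m_i, d_{i+1} = (82 - m_{i+1}^2)/d_i, a_{i+1} = floor((a_0 + m_{i+1})/d_{i+1}):
  m_1 = 1*9 - 0 = 9, d_1 = (82 - 9^2)/1 = 1/1 = 1, a_1 = floor((9 + 9)/1) = 18.
  m_2 = 1*18 - 9 = 9, d_2 = (82 - 9^2)/1 = 1/1 = 1: (m_2, d_2) = (m_1, d_1) = (9, 1), so from here the quotient a_1 repeats; the period length is 1.
So sqrt(82) = [9; (18)] with period length k = 1.
k is odd, so (p_{k-1}, q_{k-1}) only solves x^2 - 82y^2 = -1 and the fundamental solution of x^2 - 82y^2 = 1 is (p_{2k-1}, q_{2k-1}) = (p_1, q_1); compute convergents through index 1, running through the period twice.
Convergents (p_i = a_i*p_{i-1} + p_{i-2}, q_i = a_i*q_{i-1} + q_{i-2} with p_{-2}=0, p_{-1}=1, q_{-2}=1, q_{-1}=0):
  i=0: a_0=9, p_0 = 9*1 + 0 = 9, q_0 = 9*0 + 1 = 1.
  i=1: a_1=18, p_1 = 18*9 + 1 = 163, q_1 = 18*1 + 0 = 18.
Indeed p_0^2 - 82*q_0^2 = 81 - 82 = -1, not +1.
Check: 163^2 - 82*18^2 = 26569 - 26568 = 1, so (x, y) = (163, 18) solves the equation, and by the theorem it is the least positive solution.

(x, y) = (163, 18)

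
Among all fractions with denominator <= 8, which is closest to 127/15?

17/2

Expand x = 127/15 as a continued fraction with the Euclidean algorithm:
  127 = 8*15 + 7, so a_0 = 8.
  15 = 2*7 + 1, so a_1 = 2.
  7 = 7*1 + 0, so a_2 = 7.
so x = [8; 2, 7].
Convergents (p_i = a_i*p_{i-1} + p_{i-2}, q_i = a_i*q_{i-1} + q_{i-2} with p_{-2}=0, p_{-1}=1, q_{-2}=1, q_{-1}=0), until the denominator exceeds 8:
  i=0: a_0=8, p_0 = 8*1 + 0 = 8, q_0 = 8*0 + 1 = 1.
  i=1: a_1=2, p_1 = 2*8 + 1 = 17, q_1 = 2*1 + 0 = 2.
  i=2: a_2=7, p_2 = 7*17 + 8 = 127, q_2 = 7*2 + 1 = 15.
q_2 = 15 > 8, so the last convergent with denominator <= 8 is p_1/q_1 = 17/2.
The closest fraction with denominator <= 8 is either p_1/q_1 or the intermediate fraction (k*p_1 + p_0)/(k*q_1 + q_0) with the largest k >= 1 whose denominator stays <= 8; these approach x as k grows, and every other convergent or intermediate fraction in range is farther away.
Largest k: floor((8 - q_0)/q_1) = floor((8 - 1)/2) = 3.
That gives (3*17 + 8)/(3*2 + 1) = 59/7.
Compare the errors: |x - 17/2| = |127*2 - 17*15|/(15*2) = 1/30, and |x - 59/7| = |127*7 - 59*15|/(15*7) = 4/105.
Cross-multiplying, 1*105 = 105 < 120 = 4*30, so 1/30 is smaller: the convergent 17/2 is closer to x than 59/7.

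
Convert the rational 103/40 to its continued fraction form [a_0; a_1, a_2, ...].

[2; 1, 1, 2, 1, 5]

Run the Euclidean algorithm on 103 and 40; the successive quotients are the partial quotients a_0, a_1, ... (each step inverts the fractional part left over by the previous one):
  103 = 2*40 + 23, so a_0 = 2.
  40 = 1*23 + 17, so a_1 = 1.
  23 = 1*17 + 6, so a_2 = 1.
  17 = 2*6 + 5, so a_3 = 2.
  6 = 1*5 + 1, so a_4 = 1.
  5 = 5*1 + 0, so a_5 = 5.
The remainder reaches 0 after 6 divisions, so the expansion has 6 partial quotients, read off in order.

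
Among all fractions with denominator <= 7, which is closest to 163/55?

Expand x = 163/55 as a continued fraction with the Euclidean algorithm:
  163 = 2*55 + 53, so a_0 = 2.
  55 = 1*53 + 2, so a_1 = 1.
  53 = 26*2 + 1, so a_2 = 26.
  2 = 2*1 + 0, so a_3 = 2.
so x = [2; 1, 26, 2].
Convergents (p_i = a_i*p_{i-1} + p_{i-2}, q_i = a_i*q_{i-1} + q_{i-2} with p_{-2}=0, p_{-1}=1, q_{-2}=1, q_{-1}=0), until the denominator exceeds 7:
  i=0: a_0=2, p_0 = 2*1 + 0 = 2, q_0 = 2*0 + 1 = 1.
  i=1: a_1=1, p_1 = 1*2 + 1 = 3, q_1 = 1*1 + 0 = 1.
  i=2: a_2=26, p_2 = 26*3 + 2 = 80, q_2 = 26*1 + 1 = 27.
q_2 = 27 > 7, so the last convergent with denominator <= 7 is p_1/q_1 = 3/1.
The closest fraction with denominator <= 7 is either p_1/q_1 or the intermediate fraction (k*p_1 + p_0)/(k*q_1 + q_0) with the largest k >= 1 whose denominator stays <= 7; these approach x as k grows, and every other convergent or intermediate fraction in range is farther away.
Largest k: floor((7 - q_0)/q_1) = floor((7 - 1)/1) = 6.
That gives (6*3 + 2)/(6*1 + 1) = 20/7.
Compare the errors: |x - 3/1| = |163*1 - 3*55|/(55*1) = 2/55, and |x - 20/7| = |163*7 - 20*55|/(55*7) = 41/385.
Cross-multiplying, 2*385 = 770 < 2255 = 41*55, so 2/55 is smaller: the convergent 3/1 is closer to x than 20/7.

3/1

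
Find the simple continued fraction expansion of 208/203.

Run the Euclidean algorithm on 208 and 203; the successive quotients are the partial quotients a_0, a_1, ... (each step inverts the fractional part left over by the previous one):
  208 = 1*203 + 5, so a_0 = 1.
  203 = 40*5 + 3, so a_1 = 40.
  5 = 1*3 + 2, so a_2 = 1.
  3 = 1*2 + 1, so a_3 = 1.
  2 = 2*1 + 0, so a_4 = 2.
The remainder reaches 0 after 5 divisions, so the expansion has 5 partial quotients, read off in order.

[1; 40, 1, 1, 2]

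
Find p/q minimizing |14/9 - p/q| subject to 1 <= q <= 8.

11/7

Expand x = 14/9 as a continued fraction with the Euclidean algorithm:
  14 = 1*9 + 5, so a_0 = 1.
  9 = 1*5 + 4, so a_1 = 1.
  5 = 1*4 + 1, so a_2 = 1.
  4 = 4*1 + 0, so a_3 = 4.
so x = [1; 1, 1, 4].
Convergents (p_i = a_i*p_{i-1} + p_{i-2}, q_i = a_i*q_{i-1} + q_{i-2} with p_{-2}=0, p_{-1}=1, q_{-2}=1, q_{-1}=0), until the denominator exceeds 8:
  i=0: a_0=1, p_0 = 1*1 + 0 = 1, q_0 = 1*0 + 1 = 1.
  i=1: a_1=1, p_1 = 1*1 + 1 = 2, q_1 = 1*1 + 0 = 1.
  i=2: a_2=1, p_2 = 1*2 + 1 = 3, q_2 = 1*1 + 1 = 2.
  i=3: a_3=4, p_3 = 4*3 + 2 = 14, q_3 = 4*2 + 1 = 9.
q_3 = 9 > 8, so the last convergent with denominator <= 8 is p_2/q_2 = 3/2.
The closest fraction with denominator <= 8 is either p_2/q_2 or the intermediate fraction (k*p_2 + p_1)/(k*q_2 + q_1) with the largest k >= 1 whose denominator stays <= 8; these approach x as k grows, and every other convergent or intermediate fraction in range is farther away.
Largest k: floor((8 - q_1)/q_2) = floor((8 - 1)/2) = 3.
That gives (3*3 + 2)/(3*2 + 1) = 11/7.
Compare the errors: |x - 3/2| = |14*2 - 3*9|/(9*2) = 1/18, and |x - 11/7| = |14*7 - 11*9|/(9*7) = 1/63.
Cross-multiplying, 1*18 = 18 < 63 = 1*63, so 1/63 is smaller: the intermediate fraction 11/7 is closer to x than 3/2.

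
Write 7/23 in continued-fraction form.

[0; 3, 3, 2]

Run the Euclidean algorithm on 7 and 23; the successive quotients are the partial quotients a_0, a_1, ... (each step inverts the fractional part left over by the previous one):
  7 = 0*23 + 7, so a_0 = 0.
  23 = 3*7 + 2, so a_1 = 3.
  7 = 3*2 + 1, so a_2 = 3.
  2 = 2*1 + 0, so a_3 = 2.
The remainder reaches 0 after 4 divisions, so the expansion has 4 partial quotients, read off in order.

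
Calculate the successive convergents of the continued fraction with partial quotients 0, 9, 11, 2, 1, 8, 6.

0/1, 1/9, 11/100, 23/209, 34/309, 295/2681, 1804/16395

Using the convergent recurrence p_i = a_i*p_{i-1} + p_{i-2}, q_i = a_i*q_{i-1} + q_{i-2} with p_{-2}=0, p_{-1}=1, q_{-2}=1, q_{-1}=0:
  i=0: a_0=0, p_0 = 0*1 + 0 = 0, q_0 = 0*0 + 1 = 1.
  i=1: a_1=9, p_1 = 9*0 + 1 = 1, q_1 = 9*1 + 0 = 9.
  i=2: a_2=11, p_2 = 11*1 + 0 = 11, q_2 = 11*9 + 1 = 100.
  i=3: a_3=2, p_3 = 2*11 + 1 = 23, q_3 = 2*100 + 9 = 209.
  i=4: a_4=1, p_4 = 1*23 + 11 = 34, q_4 = 1*209 + 100 = 309.
  i=5: a_5=8, p_5 = 8*34 + 23 = 295, q_5 = 8*309 + 209 = 2681.
  i=6: a_6=6, p_6 = 6*295 + 34 = 1804, q_6 = 6*2681 + 309 = 16395.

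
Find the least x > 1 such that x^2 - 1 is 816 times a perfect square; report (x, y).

First expand sqrt(816) as a continued fraction. With x_i = (sqrt(816) + m_i)/d_i and (m_0, d_0) = (0, 1): a_0 = floor(sqrt(816)) = 28, since 28^2 = 784 <= 816 < 841 = 29^2.
Iterate m_{i+1} = d_i*a_i - m_i, d_{i+1} = (816 - m_{i+1}^2)/d_i, a_{i+1} = floor((a_0 + m_{i+1})/d_{i+1}):
  m_1 = 1*28 - 0 = 28, d_1 = (816 - 28^2)/1 = 32/1 = 32, a_1 = floor((28 + 28)/32) = 1.
  m_2 = 32*1 - 28 = 4, d_2 = (816 - 4^2)/32 = 800/32 = 25, a_2 = floor((28 + 4)/25) = 1.
  m_3 = 25*1 - 4 = 21, d_3 = (816 - 21^2)/25 = 375/25 = 15, a_3 = floor((28 + 21)/15) = 3.
  m_4 = 15*3 - 21 = 24, d_4 = (816 - 24^2)/15 = 240/15 = 16, a_4 = floor((28 + 24)/16) = 3.
  m_5 = 16*3 - 24 = 24, d_5 = (816 - 24^2)/16 = 240/16 = 15, a_5 = floor((28 + 24)/15) = 3.
  m_6 = 15*3 - 24 = 21, d_6 = (816 - 21^2)/15 = 375/15 = 25, a_6 = floor((28 + 21)/25) = 1.
  m_7 = 25*1 - 21 = 4, d_7 = (816 - 4^2)/25 = 800/25 = 32, a_7 = floor((28 + 4)/32) = 1.
  m_8 = 32*1 - 4 = 28, d_8 = (816 - 28^2)/32 = 32/32 = 1, a_8 = floor((28 + 28)/1) = 56.
  m_9 = 1*56 - 28 = 28, d_9 = (816 - 28^2)/1 = 32/1 = 32: (m_9, d_9) = (m_1, d_1) = (28, 32), so from here the quotients repeat a_1, ..., a_8; the period length is 8.
So sqrt(816) = [28; (1, 1, 3, 3, 3, 1, 1, 56)] with period length k = 8.
k is even, so the fundamental solution of x^2 - 816y^2 = 1 is (p_{k-1}, q_{k-1}) = (p_7, q_7); compute convergents through index 7.
Convergents (p_i = a_i*p_{i-1} + p_{i-2}, q_i = a_i*q_{i-1} + q_{i-2} with p_{-2}=0, p_{-1}=1, q_{-2}=1, q_{-1}=0):
  i=0: a_0=28, p_0 = 28*1 + 0 = 28, q_0 = 28*0 + 1 = 1.
  i=1: a_1=1, p_1 = 1*28 + 1 = 29, q_1 = 1*1 + 0 = 1.
  i=2: a_2=1, p_2 = 1*29 + 28 = 57, q_2 = 1*1 + 1 = 2.
  i=3: a_3=3, p_3 = 3*57 + 29 = 200, q_3 = 3*2 + 1 = 7.
  i=4: a_4=3, p_4 = 3*200 + 57 = 657, q_4 = 3*7 + 2 = 23.
  i=5: a_5=3, p_5 = 3*657 + 200 = 2171, q_5 = 3*23 + 7 = 76.
  i=6: a_6=1, p_6 = 1*2171 + 657 = 2828, q_6 = 1*76 + 23 = 99.
  i=7: a_7=1, p_7 = 1*2828 + 2171 = 4999, q_7 = 1*99 + 76 = 175.
Check: 4999^2 - 816*175^2 = 24990001 - 24990000 = 1, so (x, y) = (4999, 175) solves the equation, and by the theorem it is the least positive solution.

(x, y) = (4999, 175)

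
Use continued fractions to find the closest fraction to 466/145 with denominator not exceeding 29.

45/14

Expand x = 466/145 as a continued fraction with the Euclidean algorithm:
  466 = 3*145 + 31, so a_0 = 3.
  145 = 4*31 + 21, so a_1 = 4.
  31 = 1*21 + 10, so a_2 = 1.
  21 = 2*10 + 1, so a_3 = 2.
  10 = 10*1 + 0, so a_4 = 10.
so x = [3; 4, 1, 2, 10].
Convergents (p_i = a_i*p_{i-1} + p_{i-2}, q_i = a_i*q_{i-1} + q_{i-2} with p_{-2}=0, p_{-1}=1, q_{-2}=1, q_{-1}=0), until the denominator exceeds 29:
  i=0: a_0=3, p_0 = 3*1 + 0 = 3, q_0 = 3*0 + 1 = 1.
  i=1: a_1=4, p_1 = 4*3 + 1 = 13, q_1 = 4*1 + 0 = 4.
  i=2: a_2=1, p_2 = 1*13 + 3 = 16, q_2 = 1*4 + 1 = 5.
  i=3: a_3=2, p_3 = 2*16 + 13 = 45, q_3 = 2*5 + 4 = 14.
  i=4: a_4=10, p_4 = 10*45 + 16 = 466, q_4 = 10*14 + 5 = 145.
q_4 = 145 > 29, so the last convergent with denominator <= 29 is p_3/q_3 = 45/14.
The closest fraction with denominator <= 29 is either p_3/q_3 or the intermediate fraction (k*p_3 + p_2)/(k*q_3 + q_2) with the largest k >= 1 whose denominator stays <= 29; these approach x as k grows, and every other convergent or intermediate fraction in range is farther away.
Largest k: floor((29 - q_2)/q_3) = floor((29 - 5)/14) = 1.
That gives (1*45 + 16)/(1*14 + 5) = 61/19.
Compare the errors: |x - 45/14| = |466*14 - 45*145|/(145*14) = 1/2030, and |x - 61/19| = |466*19 - 61*145|/(145*19) = 9/2755.
Cross-multiplying, 1*2755 = 2755 < 18270 = 9*2030, so 1/2030 is smaller: the convergent 45/14 is closer to x than 61/19.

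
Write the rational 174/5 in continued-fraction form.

[34; 1, 4]

Run the Euclidean algorithm on 174 and 5; the successive quotients are the partial quotients a_0, a_1, ... (each step inverts the fractional part left over by the previous one):
  174 = 34*5 + 4, so a_0 = 34.
  5 = 1*4 + 1, so a_1 = 1.
  4 = 4*1 + 0, so a_2 = 4.
The remainder reaches 0 after 3 divisions, so the expansion has 3 partial quotients, read off in order.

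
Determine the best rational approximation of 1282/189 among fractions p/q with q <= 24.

156/23

Expand x = 1282/189 as a continued fraction with the Euclidean algorithm:
  1282 = 6*189 + 148, so a_0 = 6.
  189 = 1*148 + 41, so a_1 = 1.
  148 = 3*41 + 25, so a_2 = 3.
  41 = 1*25 + 16, so a_3 = 1.
  25 = 1*16 + 9, so a_4 = 1.
  16 = 1*9 + 7, so a_5 = 1.
  9 = 1*7 + 2, so a_6 = 1.
  7 = 3*2 + 1, so a_7 = 3.
  2 = 2*1 + 0, so a_8 = 2.
so x = [6; 1, 3, 1, 1, 1, 1, 3, 2].
Convergents (p_i = a_i*p_{i-1} + p_{i-2}, q_i = a_i*q_{i-1} + q_{i-2} with p_{-2}=0, p_{-1}=1, q_{-2}=1, q_{-1}=0), until the denominator exceeds 24:
  i=0: a_0=6, p_0 = 6*1 + 0 = 6, q_0 = 6*0 + 1 = 1.
  i=1: a_1=1, p_1 = 1*6 + 1 = 7, q_1 = 1*1 + 0 = 1.
  i=2: a_2=3, p_2 = 3*7 + 6 = 27, q_2 = 3*1 + 1 = 4.
  i=3: a_3=1, p_3 = 1*27 + 7 = 34, q_3 = 1*4 + 1 = 5.
  i=4: a_4=1, p_4 = 1*34 + 27 = 61, q_4 = 1*5 + 4 = 9.
  i=5: a_5=1, p_5 = 1*61 + 34 = 95, q_5 = 1*9 + 5 = 14.
  i=6: a_6=1, p_6 = 1*95 + 61 = 156, q_6 = 1*14 + 9 = 23.
  i=7: a_7=3, p_7 = 3*156 + 95 = 563, q_7 = 3*23 + 14 = 83.
q_7 = 83 > 24, so the last convergent with denominator <= 24 is p_6/q_6 = 156/23.
The closest fraction with denominator <= 24 is either p_6/q_6 or the intermediate fraction (k*p_6 + p_5)/(k*q_6 + q_5) with the largest k >= 1 whose denominator stays <= 24; these approach x as k grows, and every other convergent or intermediate fraction in range is farther away.
Largest k: floor((24 - q_5)/q_6) = floor((24 - 14)/23) = 0.
Since k = 0, no intermediate fraction beyond p_6/q_6 has denominator <= 24, so the convergent 156/23 is the closest (its error is |1282*23 - 156*189|/(189*23) = 2/4347).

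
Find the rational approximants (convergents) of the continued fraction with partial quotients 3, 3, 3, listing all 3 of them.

Using the convergent recurrence p_i = a_i*p_{i-1} + p_{i-2}, q_i = a_i*q_{i-1} + q_{i-2} with p_{-2}=0, p_{-1}=1, q_{-2}=1, q_{-1}=0:
  i=0: a_0=3, p_0 = 3*1 + 0 = 3, q_0 = 3*0 + 1 = 1.
  i=1: a_1=3, p_1 = 3*3 + 1 = 10, q_1 = 3*1 + 0 = 3.
  i=2: a_2=3, p_2 = 3*10 + 3 = 33, q_2 = 3*3 + 1 = 10.

3/1, 10/3, 33/10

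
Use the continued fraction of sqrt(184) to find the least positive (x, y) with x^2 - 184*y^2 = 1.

(x, y) = (24335, 1794)

First expand sqrt(184) as a continued fraction. With x_i = (sqrt(184) + m_i)/d_i and (m_0, d_0) = (0, 1): a_0 = floor(sqrt(184)) = 13, since 13^2 = 169 <= 184 < 196 = 14^2.
Iterate m_{i+1} = d_i*a_i - m_i, d_{i+1} = (184 - m_{i+1}^2)/d_i, a_{i+1} = floor((a_0 + m_{i+1})/d_{i+1}):
  m_1 = 1*13 - 0 = 13, d_1 = (184 - 13^2)/1 = 15/1 = 15, a_1 = floor((13 + 13)/15) = 1.
  m_2 = 15*1 - 13 = 2, d_2 = (184 - 2^2)/15 = 180/15 = 12, a_2 = floor((13 + 2)/12) = 1.
  m_3 = 12*1 - 2 = 10, d_3 = (184 - 10^2)/12 = 84/12 = 7, a_3 = floor((13 + 10)/7) = 3.
  m_4 = 7*3 - 10 = 11, d_4 = (184 - 11^2)/7 = 63/7 = 9, a_4 = floor((13 + 11)/9) = 2.
  m_5 = 9*2 - 11 = 7, d_5 = (184 - 7^2)/9 = 135/9 = 15, a_5 = floor((13 + 7)/15) = 1.
  m_6 = 15*1 - 7 = 8, d_6 = (184 - 8^2)/15 = 120/15 = 8, a_6 = floor((13 + 8)/8) = 2.
  m_7 = 8*2 - 8 = 8, d_7 = (184 - 8^2)/8 = 120/8 = 15, a_7 = floor((13 + 8)/15) = 1.
  m_8 = 15*1 - 8 = 7, d_8 = (184 - 7^2)/15 = 135/15 = 9, a_8 = floor((13 + 7)/9) = 2.
  m_9 = 9*2 - 7 = 11, d_9 = (184 - 11^2)/9 = 63/9 = 7, a_9 = floor((13 + 11)/7) = 3.
  m_10 = 7*3 - 11 = 10, d_10 = (184 - 10^2)/7 = 84/7 = 12, a_10 = floor((13 + 10)/12) = 1.
  m_11 = 12*1 - 10 = 2, d_11 = (184 - 2^2)/12 = 180/12 = 15, a_11 = floor((13 + 2)/15) = 1.
  m_12 = 15*1 - 2 = 13, d_12 = (184 - 13^2)/15 = 15/15 = 1, a_12 = floor((13 + 13)/1) = 26.
  m_13 = 1*26 - 13 = 13, d_13 = (184 - 13^2)/1 = 15/1 = 15: (m_13, d_13) = (m_1, d_1) = (13, 15), so from here the quotients repeat a_1, ..., a_12; the period length is 12.
So sqrt(184) = [13; (1, 1, 3, 2, 1, 2, 1, 2, 3, 1, 1, 26)] with period length k = 12.
k is even, so the fundamental solution of x^2 - 184y^2 = 1 is (p_{k-1}, q_{k-1}) = (p_11, q_11); compute convergents through index 11.
Convergents (p_i = a_i*p_{i-1} + p_{i-2}, q_i = a_i*q_{i-1} + q_{i-2} with p_{-2}=0, p_{-1}=1, q_{-2}=1, q_{-1}=0):
  i=0: a_0=13, p_0 = 13*1 + 0 = 13, q_0 = 13*0 + 1 = 1.
  i=1: a_1=1, p_1 = 1*13 + 1 = 14, q_1 = 1*1 + 0 = 1.
  i=2: a_2=1, p_2 = 1*14 + 13 = 27, q_2 = 1*1 + 1 = 2.
  i=3: a_3=3, p_3 = 3*27 + 14 = 95, q_3 = 3*2 + 1 = 7.
  i=4: a_4=2, p_4 = 2*95 + 27 = 217, q_4 = 2*7 + 2 = 16.
  i=5: a_5=1, p_5 = 1*217 + 95 = 312, q_5 = 1*16 + 7 = 23.
  i=6: a_6=2, p_6 = 2*312 + 217 = 841, q_6 = 2*23 + 16 = 62.
  i=7: a_7=1, p_7 = 1*841 + 312 = 1153, q_7 = 1*62 + 23 = 85.
  i=8: a_8=2, p_8 = 2*1153 + 841 = 3147, q_8 = 2*85 + 62 = 232.
  i=9: a_9=3, p_9 = 3*3147 + 1153 = 10594, q_9 = 3*232 + 85 = 781.
  i=10: a_10=1, p_10 = 1*10594 + 3147 = 13741, q_10 = 1*781 + 232 = 1013.
  i=11: a_11=1, p_11 = 1*13741 + 10594 = 24335, q_11 = 1*1013 + 781 = 1794.
Check: 24335^2 - 184*1794^2 = 592192225 - 592192224 = 1, so (x, y) = (24335, 1794) solves the equation, and by the theorem it is the least positive solution.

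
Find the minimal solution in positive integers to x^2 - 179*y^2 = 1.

First expand sqrt(179) as a continued fraction. With x_i = (sqrt(179) + m_i)/d_i and (m_0, d_0) = (0, 1): a_0 = floor(sqrt(179)) = 13, since 13^2 = 169 <= 179 < 196 = 14^2.
Iterate m_{i+1} = d_i*a_i - m_i, d_{i+1} = (179 - m_{i+1}^2)/d_i, a_{i+1} = floor((a_0 + m_{i+1})/d_{i+1}):
  m_1 = 1*13 - 0 = 13, d_1 = (179 - 13^2)/1 = 10/1 = 10, a_1 = floor((13 + 13)/10) = 2.
  m_2 = 10*2 - 13 = 7, d_2 = (179 - 7^2)/10 = 130/10 = 13, a_2 = floor((13 + 7)/13) = 1.
  m_3 = 13*1 - 7 = 6, d_3 = (179 - 6^2)/13 = 143/13 = 11, a_3 = floor((13 + 6)/11) = 1.
  m_4 = 11*1 - 6 = 5, d_4 = (179 - 5^2)/11 = 154/11 = 14, a_4 = floor((13 + 5)/14) = 1.
  m_5 = 14*1 - 5 = 9, d_5 = (179 - 9^2)/14 = 98/14 = 7, a_5 = floor((13 + 9)/7) = 3.
  m_6 = 7*3 - 9 = 12, d_6 = (179 - 12^2)/7 = 35/7 = 5, a_6 = floor((13 + 12)/5) = 5.
  m_7 = 5*5 - 12 = 13, d_7 = (179 - 13^2)/5 = 10/5 = 2, a_7 = floor((13 + 13)/2) = 13.
  m_8 = 2*13 - 13 = 13, d_8 = (179 - 13^2)/2 = 10/2 = 5, a_8 = floor((13 + 13)/5) = 5.
  m_9 = 5*5 - 13 = 12, d_9 = (179 - 12^2)/5 = 35/5 = 7, a_9 = floor((13 + 12)/7) = 3.
  m_10 = 7*3 - 12 = 9, d_10 = (179 - 9^2)/7 = 98/7 = 14, a_10 = floor((13 + 9)/14) = 1.
  m_11 = 14*1 - 9 = 5, d_11 = (179 - 5^2)/14 = 154/14 = 11, a_11 = floor((13 + 5)/11) = 1.
  m_12 = 11*1 - 5 = 6, d_12 = (179 - 6^2)/11 = 143/11 = 13, a_12 = floor((13 + 6)/13) = 1.
  m_13 = 13*1 - 6 = 7, d_13 = (179 - 7^2)/13 = 130/13 = 10, a_13 = floor((13 + 7)/10) = 2.
  m_14 = 10*2 - 7 = 13, d_14 = (179 - 13^2)/10 = 10/10 = 1, a_14 = floor((13 + 13)/1) = 26.
  m_15 = 1*26 - 13 = 13, d_15 = (179 - 13^2)/1 = 10/1 = 10: (m_15, d_15) = (m_1, d_1) = (13, 10), so from here the quotients repeat a_1, ..., a_14; the period length is 14.
So sqrt(179) = [13; (2, 1, 1, 1, 3, 5, 13, 5, 3, 1, 1, 1, 2, 26)] with period length k = 14.
k is even, so the fundamental solution of x^2 - 179y^2 = 1 is (p_{k-1}, q_{k-1}) = (p_13, q_13); compute convergents through index 13.
Convergents (p_i = a_i*p_{i-1} + p_{i-2}, q_i = a_i*q_{i-1} + q_{i-2} with p_{-2}=0, p_{-1}=1, q_{-2}=1, q_{-1}=0):
  i=0: a_0=13, p_0 = 13*1 + 0 = 13, q_0 = 13*0 + 1 = 1.
  i=1: a_1=2, p_1 = 2*13 + 1 = 27, q_1 = 2*1 + 0 = 2.
  i=2: a_2=1, p_2 = 1*27 + 13 = 40, q_2 = 1*2 + 1 = 3.
  i=3: a_3=1, p_3 = 1*40 + 27 = 67, q_3 = 1*3 + 2 = 5.
  i=4: a_4=1, p_4 = 1*67 + 40 = 107, q_4 = 1*5 + 3 = 8.
  i=5: a_5=3, p_5 = 3*107 + 67 = 388, q_5 = 3*8 + 5 = 29.
  i=6: a_6=5, p_6 = 5*388 + 107 = 2047, q_6 = 5*29 + 8 = 153.
  i=7: a_7=13, p_7 = 13*2047 + 388 = 26999, q_7 = 13*153 + 29 = 2018.
  i=8: a_8=5, p_8 = 5*26999 + 2047 = 137042, q_8 = 5*2018 + 153 = 10243.
  i=9: a_9=3, p_9 = 3*137042 + 26999 = 438125, q_9 = 3*10243 + 2018 = 32747.
  i=10: a_10=1, p_10 = 1*438125 + 137042 = 575167, q_10 = 1*32747 + 10243 = 42990.
  i=11: a_11=1, p_11 = 1*575167 + 438125 = 1013292, q_11 = 1*42990 + 32747 = 75737.
  i=12: a_12=1, p_12 = 1*1013292 + 575167 = 1588459, q_12 = 1*75737 + 42990 = 118727.
  i=13: a_13=2, p_13 = 2*1588459 + 1013292 = 4190210, q_13 = 2*118727 + 75737 = 313191.
Check: 4190210^2 - 179*313191^2 = 17557859844100 - 17557859844099 = 1, so (x, y) = (4190210, 313191) solves the equation, and by the theorem it is the least positive solution.

(x, y) = (4190210, 313191)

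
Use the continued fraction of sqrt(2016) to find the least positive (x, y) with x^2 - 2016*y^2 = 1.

(x, y) = (449, 10)

First expand sqrt(2016) as a continued fraction. With x_i = (sqrt(2016) + m_i)/d_i and (m_0, d_0) = (0, 1): a_0 = floor(sqrt(2016)) = 44, since 44^2 = 1936 <= 2016 < 2025 = 45^2.
Iterate m_{i+1} = d_i*a_i - m_i, d_{i+1} = (2016 - m_{i+1}^2)/d_i, a_{i+1} = floor((a_0 + m_{i+1})/d_{i+1}):
  m_1 = 1*44 - 0 = 44, d_1 = (2016 - 44^2)/1 = 80/1 = 80, a_1 = floor((44 + 44)/80) = 1.
  m_2 = 80*1 - 44 = 36, d_2 = (2016 - 36^2)/80 = 720/80 = 9, a_2 = floor((44 + 36)/9) = 8.
  m_3 = 9*8 - 36 = 36, d_3 = (2016 - 36^2)/9 = 720/9 = 80, a_3 = floor((44 + 36)/80) = 1.
  m_4 = 80*1 - 36 = 44, d_4 = (2016 - 44^2)/80 = 80/80 = 1, a_4 = floor((44 + 44)/1) = 88.
  m_5 = 1*88 - 44 = 44, d_5 = (2016 - 44^2)/1 = 80/1 = 80: (m_5, d_5) = (m_1, d_1) = (44, 80), so from here the quotients repeat a_1, ..., a_4; the period length is 4.
So sqrt(2016) = [44; (1, 8, 1, 88)] with period length k = 4.
k is even, so the fundamental solution of x^2 - 2016y^2 = 1 is (p_{k-1}, q_{k-1}) = (p_3, q_3); compute convergents through index 3.
Convergents (p_i = a_i*p_{i-1} + p_{i-2}, q_i = a_i*q_{i-1} + q_{i-2} with p_{-2}=0, p_{-1}=1, q_{-2}=1, q_{-1}=0):
  i=0: a_0=44, p_0 = 44*1 + 0 = 44, q_0 = 44*0 + 1 = 1.
  i=1: a_1=1, p_1 = 1*44 + 1 = 45, q_1 = 1*1 + 0 = 1.
  i=2: a_2=8, p_2 = 8*45 + 44 = 404, q_2 = 8*1 + 1 = 9.
  i=3: a_3=1, p_3 = 1*404 + 45 = 449, q_3 = 1*9 + 1 = 10.
Check: 449^2 - 2016*10^2 = 201601 - 201600 = 1, so (x, y) = (449, 10) solves the equation, and by the theorem it is the least positive solution.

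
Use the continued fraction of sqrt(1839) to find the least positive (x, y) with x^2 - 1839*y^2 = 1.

First expand sqrt(1839) as a continued fraction. With x_i = (sqrt(1839) + m_i)/d_i and (m_0, d_0) = (0, 1): a_0 = floor(sqrt(1839)) = 42, since 42^2 = 1764 <= 1839 < 1849 = 43^2.
Iterate m_{i+1} = d_i*a_i - m_i, d_{i+1} = (1839 - m_{i+1}^2)/d_i, a_{i+1} = floor((a_0 + m_{i+1})/d_{i+1}):
  m_1 = 1*42 - 0 = 42, d_1 = (1839 - 42^2)/1 = 75/1 = 75, a_1 = floor((42 + 42)/75) = 1.
  m_2 = 75*1 - 42 = 33, d_2 = (1839 - 33^2)/75 = 750/75 = 10, a_2 = floor((42 + 33)/10) = 7.
  m_3 = 10*7 - 33 = 37, d_3 = (1839 - 37^2)/10 = 470/10 = 47, a_3 = floor((42 + 37)/47) = 1.
  m_4 = 47*1 - 37 = 10, d_4 = (1839 - 10^2)/47 = 1739/47 = 37, a_4 = floor((42 + 10)/37) = 1.
  m_5 = 37*1 - 10 = 27, d_5 = (1839 - 27^2)/37 = 1110/37 = 30, a_5 = floor((42 + 27)/30) = 2.
  m_6 = 30*2 - 27 = 33, d_6 = (1839 - 33^2)/30 = 750/30 = 25, a_6 = floor((42 + 33)/25) = 3.
  m_7 = 25*3 - 33 = 42, d_7 = (1839 - 42^2)/25 = 75/25 = 3, a_7 = floor((42 + 42)/3) = 28.
  m_8 = 3*28 - 42 = 42, d_8 = (1839 - 42^2)/3 = 75/3 = 25, a_8 = floor((42 + 42)/25) = 3.
  m_9 = 25*3 - 42 = 33, d_9 = (1839 - 33^2)/25 = 750/25 = 30, a_9 = floor((42 + 33)/30) = 2.
  m_10 = 30*2 - 33 = 27, d_10 = (1839 - 27^2)/30 = 1110/30 = 37, a_10 = floor((42 + 27)/37) = 1.
  m_11 = 37*1 - 27 = 10, d_11 = (1839 - 10^2)/37 = 1739/37 = 47, a_11 = floor((42 + 10)/47) = 1.
  m_12 = 47*1 - 10 = 37, d_12 = (1839 - 37^2)/47 = 470/47 = 10, a_12 = floor((42 + 37)/10) = 7.
  m_13 = 10*7 - 37 = 33, d_13 = (1839 - 33^2)/10 = 750/10 = 75, a_13 = floor((42 + 33)/75) = 1.
  m_14 = 75*1 - 33 = 42, d_14 = (1839 - 42^2)/75 = 75/75 = 1, a_14 = floor((42 + 42)/1) = 84.
  m_15 = 1*84 - 42 = 42, d_15 = (1839 - 42^2)/1 = 75/1 = 75: (m_15, d_15) = (m_1, d_1) = (42, 75), so from here the quotients repeat a_1, ..., a_14; the period length is 14.
So sqrt(1839) = [42; (1, 7, 1, 1, 2, 3, 28, 3, 2, 1, 1, 7, 1, 84)] with period length k = 14.
k is even, so the fundamental solution of x^2 - 1839y^2 = 1 is (p_{k-1}, q_{k-1}) = (p_13, q_13); compute convergents through index 13.
Convergents (p_i = a_i*p_{i-1} + p_{i-2}, q_i = a_i*q_{i-1} + q_{i-2} with p_{-2}=0, p_{-1}=1, q_{-2}=1, q_{-1}=0):
  i=0: a_0=42, p_0 = 42*1 + 0 = 42, q_0 = 42*0 + 1 = 1.
  i=1: a_1=1, p_1 = 1*42 + 1 = 43, q_1 = 1*1 + 0 = 1.
  i=2: a_2=7, p_2 = 7*43 + 42 = 343, q_2 = 7*1 + 1 = 8.
  i=3: a_3=1, p_3 = 1*343 + 43 = 386, q_3 = 1*8 + 1 = 9.
  i=4: a_4=1, p_4 = 1*386 + 343 = 729, q_4 = 1*9 + 8 = 17.
  i=5: a_5=2, p_5 = 2*729 + 386 = 1844, q_5 = 2*17 + 9 = 43.
  i=6: a_6=3, p_6 = 3*1844 + 729 = 6261, q_6 = 3*43 + 17 = 146.
  i=7: a_7=28, p_7 = 28*6261 + 1844 = 177152, q_7 = 28*146 + 43 = 4131.
  i=8: a_8=3, p_8 = 3*177152 + 6261 = 537717, q_8 = 3*4131 + 146 = 12539.
  i=9: a_9=2, p_9 = 2*537717 + 177152 = 1252586, q_9 = 2*12539 + 4131 = 29209.
  i=10: a_10=1, p_10 = 1*1252586 + 537717 = 1790303, q_10 = 1*29209 + 12539 = 41748.
  i=11: a_11=1, p_11 = 1*1790303 + 1252586 = 3042889, q_11 = 1*41748 + 29209 = 70957.
  i=12: a_12=7, p_12 = 7*3042889 + 1790303 = 23090526, q_12 = 7*70957 + 41748 = 538447.
  i=13: a_13=1, p_13 = 1*23090526 + 3042889 = 26133415, q_13 = 1*538447 + 70957 = 609404.
Check: 26133415^2 - 1839*609404^2 = 682955379562225 - 682955379562224 = 1, so (x, y) = (26133415, 609404) solves the equation, and by the theorem it is the least positive solution.

(x, y) = (26133415, 609404)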